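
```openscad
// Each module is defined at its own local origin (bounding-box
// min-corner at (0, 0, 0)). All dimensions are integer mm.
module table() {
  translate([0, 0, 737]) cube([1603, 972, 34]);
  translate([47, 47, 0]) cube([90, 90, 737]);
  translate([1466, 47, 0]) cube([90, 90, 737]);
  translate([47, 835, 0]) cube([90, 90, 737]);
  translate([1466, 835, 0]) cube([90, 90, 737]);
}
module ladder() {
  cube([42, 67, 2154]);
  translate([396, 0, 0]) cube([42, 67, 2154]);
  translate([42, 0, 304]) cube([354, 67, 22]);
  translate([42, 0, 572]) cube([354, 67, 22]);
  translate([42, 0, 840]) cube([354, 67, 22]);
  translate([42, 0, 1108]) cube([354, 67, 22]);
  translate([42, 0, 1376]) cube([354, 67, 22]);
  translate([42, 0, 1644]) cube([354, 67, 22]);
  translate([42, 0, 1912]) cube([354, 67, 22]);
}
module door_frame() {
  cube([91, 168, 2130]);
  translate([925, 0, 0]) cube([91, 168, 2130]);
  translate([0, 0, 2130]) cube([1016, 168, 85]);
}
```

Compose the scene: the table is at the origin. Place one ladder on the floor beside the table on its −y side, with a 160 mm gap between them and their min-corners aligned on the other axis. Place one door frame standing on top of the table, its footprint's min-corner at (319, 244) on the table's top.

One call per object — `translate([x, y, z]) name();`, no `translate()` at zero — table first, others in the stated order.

table();
translate([0, -227, 0]) ladder();
translate([319, 244, 771]) door_frame();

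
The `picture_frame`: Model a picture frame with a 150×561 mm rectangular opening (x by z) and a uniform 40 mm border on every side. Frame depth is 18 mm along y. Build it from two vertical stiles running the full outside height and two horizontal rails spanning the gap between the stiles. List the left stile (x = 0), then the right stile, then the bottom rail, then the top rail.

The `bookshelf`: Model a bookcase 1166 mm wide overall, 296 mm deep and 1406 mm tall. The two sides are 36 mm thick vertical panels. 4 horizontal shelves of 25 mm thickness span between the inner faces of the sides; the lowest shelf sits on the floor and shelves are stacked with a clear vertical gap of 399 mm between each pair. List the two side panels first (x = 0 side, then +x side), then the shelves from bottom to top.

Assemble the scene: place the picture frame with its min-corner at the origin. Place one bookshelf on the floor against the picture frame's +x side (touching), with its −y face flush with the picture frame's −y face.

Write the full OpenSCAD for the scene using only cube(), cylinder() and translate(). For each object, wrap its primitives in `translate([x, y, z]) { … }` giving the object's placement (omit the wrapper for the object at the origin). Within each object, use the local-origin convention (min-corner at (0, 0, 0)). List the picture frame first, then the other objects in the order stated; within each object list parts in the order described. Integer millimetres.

cube([40, 18, 641]);
translate([190, 0, 0]) cube([40, 18, 641]);
translate([40, 0, 0]) cube([150, 18, 40]);
translate([40, 0, 601]) cube([150, 18, 40]);
translate([230, 0, 0]) {
  cube([36, 296, 1406]);
  translate([1130, 0, 0]) cube([36, 296, 1406]);
  translate([36, 0, 0]) cube([1094, 296, 25]);
  translate([36, 0, 424]) cube([1094, 296, 25]);
  translate([36, 0, 848]) cube([1094, 296, 25]);
  translate([36, 0, 1272]) cube([1094, 296, 25]);
}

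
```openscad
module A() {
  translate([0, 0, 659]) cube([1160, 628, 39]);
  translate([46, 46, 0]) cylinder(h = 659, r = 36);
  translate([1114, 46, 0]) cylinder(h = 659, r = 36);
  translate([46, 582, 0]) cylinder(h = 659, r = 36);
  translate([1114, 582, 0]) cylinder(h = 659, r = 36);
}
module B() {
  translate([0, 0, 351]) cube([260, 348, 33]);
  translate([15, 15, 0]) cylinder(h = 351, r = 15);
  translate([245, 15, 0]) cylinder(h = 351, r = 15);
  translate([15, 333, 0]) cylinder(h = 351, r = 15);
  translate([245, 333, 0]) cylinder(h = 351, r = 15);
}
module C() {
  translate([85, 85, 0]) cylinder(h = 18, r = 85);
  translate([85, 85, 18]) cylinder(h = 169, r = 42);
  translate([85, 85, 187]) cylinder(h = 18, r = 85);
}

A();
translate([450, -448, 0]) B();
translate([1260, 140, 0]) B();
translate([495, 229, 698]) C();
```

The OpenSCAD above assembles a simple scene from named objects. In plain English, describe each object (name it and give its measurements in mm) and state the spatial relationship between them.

A is a rectangular dining table. The top is 1160×628×39 mm with its upper surface at z = 698 mm. It stands on four round legs of 72 mm diameter, each leg's bounding box inset 10 mm from the nearest pair of top edges, running from the floor to the underside of the top.

B is a simple wooden stool: a rectangular seat 260 mm (x) by 348 mm (y), 33 mm thick, top face at z = 384 mm, on four round legs, each 30 mm in diameter. The legs rest on z = 0, each leg's axis is inset half a diameter from the nearest pair of seat edges (so the leg's bounding box is flush with the corner).

C is a spool: two coaxial disc flanges of radius 85 mm and thickness 18 mm, joined by a core cylinder of radius 42 mm and height 169 mm. The lower flange rests on z = 0 and the three cylinders share a vertical axis.

Two stools sit around the table at the −y, +x sides. The spool is on top of the table, centred.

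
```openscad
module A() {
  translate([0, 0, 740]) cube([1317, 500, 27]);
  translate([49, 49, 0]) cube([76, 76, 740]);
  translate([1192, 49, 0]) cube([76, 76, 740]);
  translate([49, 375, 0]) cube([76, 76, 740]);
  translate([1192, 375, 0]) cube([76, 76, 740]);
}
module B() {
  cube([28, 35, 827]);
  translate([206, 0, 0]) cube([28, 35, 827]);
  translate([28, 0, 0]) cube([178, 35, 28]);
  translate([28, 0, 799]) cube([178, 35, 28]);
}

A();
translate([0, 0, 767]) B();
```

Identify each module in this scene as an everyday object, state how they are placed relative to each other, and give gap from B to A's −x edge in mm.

A is a table. B is a picture frame. The picture frame is on top of the table. The gap from the picture frame to the table's −x edge is 0 mm.

The picture frame's min-x is at 0; the table's min-x is 0; gap = 0 mm.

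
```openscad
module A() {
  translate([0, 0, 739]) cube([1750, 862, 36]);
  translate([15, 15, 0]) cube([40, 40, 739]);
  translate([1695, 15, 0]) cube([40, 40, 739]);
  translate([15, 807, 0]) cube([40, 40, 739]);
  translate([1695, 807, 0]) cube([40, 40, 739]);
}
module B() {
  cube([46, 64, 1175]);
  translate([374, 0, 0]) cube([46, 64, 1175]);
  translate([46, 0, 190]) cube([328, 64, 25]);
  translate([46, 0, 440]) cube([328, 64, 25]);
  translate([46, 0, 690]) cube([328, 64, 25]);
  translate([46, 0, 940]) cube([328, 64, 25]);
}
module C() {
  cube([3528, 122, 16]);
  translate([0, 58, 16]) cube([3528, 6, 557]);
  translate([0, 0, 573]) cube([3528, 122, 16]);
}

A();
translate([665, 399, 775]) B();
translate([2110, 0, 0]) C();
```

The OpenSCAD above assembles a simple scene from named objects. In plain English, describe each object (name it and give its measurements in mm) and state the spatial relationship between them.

A is a table with a 1750×862 mm rectangular top, 36 mm thick, top surface at z = 775 mm, supported by four 40×40 mm square legs, each inset 15 mm from the nearest pair of top edges, running from the floor.

B is a wooden ladder with two side rails of 46×64 mm section and 1175 mm height, set 420 mm apart overall. Between them run 4 rectangular rungs (64 mm deep, 25 mm thick), front faces flush with the rails' −y face. The bottom of the first rung is 190 mm above the floor and each subsequent rung is 250 mm higher than the one below.

C is an I-beam lying along x, 3528 mm long. Overall section height 589 mm. Two flanges 122 mm wide (y) and 16 mm thick, one on the floor and one at the top; a web 6 mm thick runs between them, centred on the flange width.

The ladder is on top of the table, centred. The I-beam is on the floor beside the table on its +x side.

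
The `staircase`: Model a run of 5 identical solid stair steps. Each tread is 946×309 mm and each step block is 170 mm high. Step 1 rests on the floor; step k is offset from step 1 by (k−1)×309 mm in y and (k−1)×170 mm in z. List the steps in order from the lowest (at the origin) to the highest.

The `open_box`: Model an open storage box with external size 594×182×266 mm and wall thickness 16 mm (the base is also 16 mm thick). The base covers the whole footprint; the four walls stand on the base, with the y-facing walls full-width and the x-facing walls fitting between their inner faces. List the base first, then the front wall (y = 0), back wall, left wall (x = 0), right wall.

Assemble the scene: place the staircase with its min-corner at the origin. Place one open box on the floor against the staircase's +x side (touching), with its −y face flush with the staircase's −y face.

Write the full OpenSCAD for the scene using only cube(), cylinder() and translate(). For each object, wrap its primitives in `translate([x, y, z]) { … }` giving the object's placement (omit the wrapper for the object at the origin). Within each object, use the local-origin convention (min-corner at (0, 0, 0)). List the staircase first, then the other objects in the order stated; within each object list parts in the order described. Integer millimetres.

cube([946, 309, 170]);
translate([0, 309, 170]) cube([946, 309, 170]);
translate([0, 618, 340]) cube([946, 309, 170]);
translate([0, 927, 510]) cube([946, 309, 170]);
translate([0, 1236, 680]) cube([946, 309, 170]);
translate([946, 0, 0]) {
  cube([594, 182, 16]);
  translate([0, 0, 16]) cube([594, 16, 250]);
  translate([0, 166, 16]) cube([594, 16, 250]);
  translate([0, 16, 16]) cube([16, 150, 250]);
  translate([578, 16, 16]) cube([16, 150, 250]);
}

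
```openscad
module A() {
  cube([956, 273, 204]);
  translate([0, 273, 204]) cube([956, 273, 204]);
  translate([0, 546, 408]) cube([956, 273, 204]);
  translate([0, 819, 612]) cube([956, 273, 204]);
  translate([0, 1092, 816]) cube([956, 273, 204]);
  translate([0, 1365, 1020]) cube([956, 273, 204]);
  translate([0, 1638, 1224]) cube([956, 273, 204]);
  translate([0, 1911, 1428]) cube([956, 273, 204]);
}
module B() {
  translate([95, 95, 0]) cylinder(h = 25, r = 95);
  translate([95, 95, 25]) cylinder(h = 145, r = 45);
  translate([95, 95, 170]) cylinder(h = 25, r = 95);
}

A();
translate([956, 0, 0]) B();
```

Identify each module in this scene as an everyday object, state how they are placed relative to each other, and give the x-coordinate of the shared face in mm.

A is a staircase. B is a spool. The spool is against the staircase's +x side, with their −y faces flush. The x-coordinate of the shared face is 956 mm.

The staircase's +x face and the spool's −x face are both at x = 956 mm.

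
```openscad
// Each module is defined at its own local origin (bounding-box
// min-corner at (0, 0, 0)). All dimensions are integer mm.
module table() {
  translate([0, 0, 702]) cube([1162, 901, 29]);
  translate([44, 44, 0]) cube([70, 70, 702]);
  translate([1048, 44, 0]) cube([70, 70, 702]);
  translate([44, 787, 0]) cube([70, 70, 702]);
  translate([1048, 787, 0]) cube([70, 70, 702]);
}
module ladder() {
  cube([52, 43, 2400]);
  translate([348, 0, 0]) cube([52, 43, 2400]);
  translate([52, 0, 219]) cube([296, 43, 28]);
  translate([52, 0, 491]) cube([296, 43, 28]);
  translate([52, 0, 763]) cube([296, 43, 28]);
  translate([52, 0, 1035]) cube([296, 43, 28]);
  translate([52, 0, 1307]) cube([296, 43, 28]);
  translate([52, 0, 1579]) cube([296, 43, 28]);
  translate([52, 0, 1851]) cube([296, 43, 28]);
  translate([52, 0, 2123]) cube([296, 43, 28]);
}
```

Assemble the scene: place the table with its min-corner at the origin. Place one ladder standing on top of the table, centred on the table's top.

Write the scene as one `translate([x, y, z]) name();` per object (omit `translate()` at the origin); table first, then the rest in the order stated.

table();
translate([381, 429, 731]) ladder();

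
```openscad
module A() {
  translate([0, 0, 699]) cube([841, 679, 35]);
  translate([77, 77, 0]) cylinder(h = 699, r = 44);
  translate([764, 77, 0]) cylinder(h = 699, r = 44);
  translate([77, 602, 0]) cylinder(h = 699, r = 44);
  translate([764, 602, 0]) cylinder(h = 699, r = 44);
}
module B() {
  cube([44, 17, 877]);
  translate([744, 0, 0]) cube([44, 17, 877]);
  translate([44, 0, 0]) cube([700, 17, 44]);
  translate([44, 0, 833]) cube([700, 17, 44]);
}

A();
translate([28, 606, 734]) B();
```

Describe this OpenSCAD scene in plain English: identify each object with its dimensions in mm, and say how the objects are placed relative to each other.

A is a table: top 841 mm (x) × 679 mm (y), 35 mm thick, upper face at z = 734 mm, on four round legs of 88 mm diameter, each leg's bounding box inset 33 mm from the nearest pair of top edges, running from z = 0 to the bottom of the top.

B is a rectangular picture frame lying in the x–z plane (depth along y). The opening is 700 mm wide (x) by 789 mm tall (z), surrounded by a border 44 mm wide on all four sides. The frame is 17 mm deep and is made of two full-height vertical stiles with two horizontal rails fitted between them.

The picture frame is on top of the table.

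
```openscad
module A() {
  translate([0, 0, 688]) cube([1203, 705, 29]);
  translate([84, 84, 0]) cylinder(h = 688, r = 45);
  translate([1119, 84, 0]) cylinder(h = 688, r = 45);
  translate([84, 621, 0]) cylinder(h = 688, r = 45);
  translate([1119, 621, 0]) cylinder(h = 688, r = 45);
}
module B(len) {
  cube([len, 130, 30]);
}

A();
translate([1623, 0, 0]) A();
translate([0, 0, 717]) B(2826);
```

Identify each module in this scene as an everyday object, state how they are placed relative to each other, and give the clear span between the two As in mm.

Second table starts at x = 1623; first ends at x = 1203; clear span = 1623 − 1203 = 420 mm.

A is a table. B is a beam. A beam spans the tops of two tables. The clear span between the two tables is 420 mm.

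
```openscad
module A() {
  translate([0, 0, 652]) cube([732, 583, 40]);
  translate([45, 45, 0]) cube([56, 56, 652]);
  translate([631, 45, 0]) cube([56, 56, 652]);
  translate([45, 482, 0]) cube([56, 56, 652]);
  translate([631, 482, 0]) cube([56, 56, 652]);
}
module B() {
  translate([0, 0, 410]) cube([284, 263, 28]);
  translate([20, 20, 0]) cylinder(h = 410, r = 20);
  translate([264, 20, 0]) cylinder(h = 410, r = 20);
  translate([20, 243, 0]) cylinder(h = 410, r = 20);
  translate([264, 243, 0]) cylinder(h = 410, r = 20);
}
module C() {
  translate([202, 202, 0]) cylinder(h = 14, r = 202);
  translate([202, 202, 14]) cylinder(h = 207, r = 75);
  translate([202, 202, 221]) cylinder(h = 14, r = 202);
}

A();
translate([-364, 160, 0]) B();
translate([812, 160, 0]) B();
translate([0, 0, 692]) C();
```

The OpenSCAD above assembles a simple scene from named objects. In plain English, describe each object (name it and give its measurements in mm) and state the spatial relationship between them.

A is a table with a 732×583 mm rectangular top, 40 mm thick, top surface at z = 692 mm, supported by four 56×56 mm square legs, each inset 45 mm from the nearest pair of top edges, running from the floor.

B is a four-legged stool. The seat is a 284×263×28 mm slab whose top surface is at z = 438 mm; four round legs, each 40 mm in diameter, run from the floor (z = 0) to the underside of the seat, each leg's axis is inset half a diameter from the nearest pair of seat edges (so the leg's bounding box is flush with the corner).

C is a spool: two coaxial disc flanges of radius 202 mm and thickness 14 mm, joined by a core cylinder of radius 75 mm and height 207 mm. The lower flange rests on z = 0 and the three cylinders share a vertical axis.

Two stools sit around the table at the −x, +x sides. The spool is on top of the table.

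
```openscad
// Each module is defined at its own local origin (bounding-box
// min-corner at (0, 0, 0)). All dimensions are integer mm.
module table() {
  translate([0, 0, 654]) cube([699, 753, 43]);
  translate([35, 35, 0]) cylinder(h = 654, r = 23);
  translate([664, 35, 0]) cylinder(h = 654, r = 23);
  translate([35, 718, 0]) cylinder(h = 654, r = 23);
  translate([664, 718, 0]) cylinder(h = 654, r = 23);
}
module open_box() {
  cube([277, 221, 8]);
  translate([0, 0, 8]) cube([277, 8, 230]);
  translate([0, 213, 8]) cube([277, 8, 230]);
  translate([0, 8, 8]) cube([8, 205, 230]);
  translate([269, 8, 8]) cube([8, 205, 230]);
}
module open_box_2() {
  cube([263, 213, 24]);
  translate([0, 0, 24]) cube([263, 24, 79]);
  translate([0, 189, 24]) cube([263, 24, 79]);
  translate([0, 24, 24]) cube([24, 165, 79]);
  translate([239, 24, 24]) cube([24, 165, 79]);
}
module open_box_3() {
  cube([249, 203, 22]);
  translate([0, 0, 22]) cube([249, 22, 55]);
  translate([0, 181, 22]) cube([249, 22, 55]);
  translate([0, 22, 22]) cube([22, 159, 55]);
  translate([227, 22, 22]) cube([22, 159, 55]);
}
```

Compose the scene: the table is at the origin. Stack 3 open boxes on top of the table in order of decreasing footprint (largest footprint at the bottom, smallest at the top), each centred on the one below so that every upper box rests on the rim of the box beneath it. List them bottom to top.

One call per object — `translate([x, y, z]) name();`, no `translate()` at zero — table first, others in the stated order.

table();
translate([211, 266, 697]) open_box();
translate([218, 270, 935]) open_box_2();
translate([225, 275, 1038]) open_box_3();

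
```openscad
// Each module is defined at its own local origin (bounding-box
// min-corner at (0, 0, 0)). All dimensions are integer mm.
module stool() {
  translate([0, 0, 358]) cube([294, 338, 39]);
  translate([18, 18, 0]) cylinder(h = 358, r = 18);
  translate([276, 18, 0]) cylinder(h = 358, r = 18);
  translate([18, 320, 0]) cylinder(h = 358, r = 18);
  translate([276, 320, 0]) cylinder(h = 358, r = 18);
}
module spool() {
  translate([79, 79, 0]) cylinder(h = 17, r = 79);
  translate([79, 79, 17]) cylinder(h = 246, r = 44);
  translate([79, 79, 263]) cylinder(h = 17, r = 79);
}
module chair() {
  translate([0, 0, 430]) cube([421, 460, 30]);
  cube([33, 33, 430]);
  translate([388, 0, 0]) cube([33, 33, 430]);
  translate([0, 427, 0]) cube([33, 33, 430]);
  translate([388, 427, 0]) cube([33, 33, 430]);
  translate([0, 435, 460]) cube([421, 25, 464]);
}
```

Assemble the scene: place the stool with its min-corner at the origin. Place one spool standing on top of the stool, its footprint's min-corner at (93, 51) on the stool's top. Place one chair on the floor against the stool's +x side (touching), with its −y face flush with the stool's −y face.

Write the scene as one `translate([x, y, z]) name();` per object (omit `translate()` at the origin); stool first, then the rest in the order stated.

stool();
translate([93, 51, 397]) spool();
translate([294, 0, 0]) chair();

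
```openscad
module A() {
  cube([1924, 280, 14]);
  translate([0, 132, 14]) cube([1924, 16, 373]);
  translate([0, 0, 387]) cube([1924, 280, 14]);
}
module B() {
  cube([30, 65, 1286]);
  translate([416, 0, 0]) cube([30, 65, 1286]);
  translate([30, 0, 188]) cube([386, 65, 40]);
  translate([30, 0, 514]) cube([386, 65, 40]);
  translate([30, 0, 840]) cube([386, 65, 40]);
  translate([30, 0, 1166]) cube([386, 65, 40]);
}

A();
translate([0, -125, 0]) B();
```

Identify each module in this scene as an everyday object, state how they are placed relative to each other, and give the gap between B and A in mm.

The ladder's nearest face is 60 mm from the I-beam's −y face.

A is an I-beam. B is a ladder. The ladder is on the floor beside the I-beam on its −y side. The gap between the ladder and the I-beam is 60 mm.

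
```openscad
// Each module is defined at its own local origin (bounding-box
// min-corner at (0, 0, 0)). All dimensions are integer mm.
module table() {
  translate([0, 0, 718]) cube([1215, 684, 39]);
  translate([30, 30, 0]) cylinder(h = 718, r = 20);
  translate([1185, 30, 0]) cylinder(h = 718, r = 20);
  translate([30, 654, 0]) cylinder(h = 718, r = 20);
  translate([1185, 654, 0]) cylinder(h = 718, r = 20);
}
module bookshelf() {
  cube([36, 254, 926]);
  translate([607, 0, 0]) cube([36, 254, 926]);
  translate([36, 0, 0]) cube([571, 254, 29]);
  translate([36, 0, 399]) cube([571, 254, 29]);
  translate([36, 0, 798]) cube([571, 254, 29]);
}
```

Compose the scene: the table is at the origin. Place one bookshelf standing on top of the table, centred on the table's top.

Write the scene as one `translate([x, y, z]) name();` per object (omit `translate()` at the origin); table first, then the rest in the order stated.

table();
translate([286, 215, 757]) bookshelf();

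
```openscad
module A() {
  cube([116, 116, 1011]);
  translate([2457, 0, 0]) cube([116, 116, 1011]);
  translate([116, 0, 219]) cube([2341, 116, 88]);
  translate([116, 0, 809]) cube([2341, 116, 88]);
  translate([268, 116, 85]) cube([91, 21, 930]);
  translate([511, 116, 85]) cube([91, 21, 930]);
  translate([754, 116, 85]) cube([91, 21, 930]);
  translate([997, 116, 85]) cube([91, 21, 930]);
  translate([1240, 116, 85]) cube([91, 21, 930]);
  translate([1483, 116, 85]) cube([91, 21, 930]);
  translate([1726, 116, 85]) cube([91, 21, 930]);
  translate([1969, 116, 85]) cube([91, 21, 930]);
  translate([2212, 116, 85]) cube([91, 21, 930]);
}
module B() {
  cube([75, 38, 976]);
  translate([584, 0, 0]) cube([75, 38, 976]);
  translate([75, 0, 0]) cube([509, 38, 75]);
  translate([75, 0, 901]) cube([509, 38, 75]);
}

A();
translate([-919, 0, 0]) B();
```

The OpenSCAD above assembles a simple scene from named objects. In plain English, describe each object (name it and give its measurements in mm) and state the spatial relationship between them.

A is a fence section. Two 116×116 mm posts, 1011 mm tall, stand on the floor with a clear span of 2341 mm between their inner faces. Two horizontal rails of 116×88 mm section span the gap between the posts with their undersides at z = 219 mm and z = 809 mm, flush with the posts' −y face. 9 pickets, each 91 mm wide, 21 mm thick and 930 mm tall, are fixed to the +y face of the rails with their bottoms at z = 85 mm, evenly spaced across the span with equal gaps (rounded down to the nearest mm) at the −x end and between each pair — any rounding remainder accumulates at the +x end.

B is a rectangular picture frame lying in the x–z plane (depth along y). The opening is 509 mm wide (x) by 826 mm tall (z), surrounded by a border 75 mm wide on all four sides. The frame is 38 mm deep and is made of two full-height vertical stiles with two horizontal rails fitted between them.

The picture frame is on the floor beside the fence section on its −x side.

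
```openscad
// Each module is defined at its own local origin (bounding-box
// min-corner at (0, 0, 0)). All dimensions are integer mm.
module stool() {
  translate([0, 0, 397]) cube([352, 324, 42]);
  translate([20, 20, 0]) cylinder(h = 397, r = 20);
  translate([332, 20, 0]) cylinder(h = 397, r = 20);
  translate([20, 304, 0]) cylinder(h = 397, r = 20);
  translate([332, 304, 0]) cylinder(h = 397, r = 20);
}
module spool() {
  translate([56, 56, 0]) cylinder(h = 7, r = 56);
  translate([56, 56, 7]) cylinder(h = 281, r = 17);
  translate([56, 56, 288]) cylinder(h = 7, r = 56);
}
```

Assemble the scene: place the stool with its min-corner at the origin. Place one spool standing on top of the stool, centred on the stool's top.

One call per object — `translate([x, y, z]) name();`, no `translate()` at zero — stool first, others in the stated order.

stool();
translate([120, 106, 439]) spool();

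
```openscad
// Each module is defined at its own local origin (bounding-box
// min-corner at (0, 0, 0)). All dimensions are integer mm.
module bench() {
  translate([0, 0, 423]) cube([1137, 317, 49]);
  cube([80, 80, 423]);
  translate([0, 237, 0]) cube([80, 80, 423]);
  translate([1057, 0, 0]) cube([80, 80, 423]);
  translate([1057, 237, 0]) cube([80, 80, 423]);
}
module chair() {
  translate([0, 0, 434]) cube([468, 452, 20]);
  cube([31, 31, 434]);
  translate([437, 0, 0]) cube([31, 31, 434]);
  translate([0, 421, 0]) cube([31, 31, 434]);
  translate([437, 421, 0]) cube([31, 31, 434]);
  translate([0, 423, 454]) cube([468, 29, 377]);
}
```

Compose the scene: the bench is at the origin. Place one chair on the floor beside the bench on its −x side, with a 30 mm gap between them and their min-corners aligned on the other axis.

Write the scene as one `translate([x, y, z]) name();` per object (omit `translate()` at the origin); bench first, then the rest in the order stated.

bench();
translate([-498, 0, 0]) chair();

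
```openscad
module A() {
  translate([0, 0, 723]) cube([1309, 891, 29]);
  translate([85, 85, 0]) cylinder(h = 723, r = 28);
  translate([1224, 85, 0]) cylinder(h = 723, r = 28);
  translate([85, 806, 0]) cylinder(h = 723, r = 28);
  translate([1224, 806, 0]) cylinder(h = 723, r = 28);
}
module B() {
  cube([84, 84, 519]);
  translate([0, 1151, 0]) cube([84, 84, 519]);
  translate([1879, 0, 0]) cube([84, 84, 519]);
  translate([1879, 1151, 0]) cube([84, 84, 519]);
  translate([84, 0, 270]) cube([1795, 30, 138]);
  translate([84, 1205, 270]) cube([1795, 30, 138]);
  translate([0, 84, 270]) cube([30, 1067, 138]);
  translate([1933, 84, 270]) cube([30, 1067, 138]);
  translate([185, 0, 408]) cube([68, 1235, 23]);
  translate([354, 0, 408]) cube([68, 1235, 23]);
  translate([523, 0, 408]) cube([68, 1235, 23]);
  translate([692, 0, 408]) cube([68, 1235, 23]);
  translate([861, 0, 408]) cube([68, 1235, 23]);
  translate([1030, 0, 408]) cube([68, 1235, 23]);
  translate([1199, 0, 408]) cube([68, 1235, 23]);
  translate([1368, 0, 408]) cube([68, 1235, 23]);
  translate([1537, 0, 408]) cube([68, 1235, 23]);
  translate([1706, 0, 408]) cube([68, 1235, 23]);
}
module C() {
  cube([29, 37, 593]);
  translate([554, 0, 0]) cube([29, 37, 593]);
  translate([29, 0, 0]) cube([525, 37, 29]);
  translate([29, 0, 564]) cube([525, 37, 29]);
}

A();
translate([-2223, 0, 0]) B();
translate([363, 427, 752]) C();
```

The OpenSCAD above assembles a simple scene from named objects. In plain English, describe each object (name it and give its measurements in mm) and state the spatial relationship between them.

A is a table: top 1309 mm (x) × 891 mm (y), 29 mm thick, upper face at z = 752 mm, on four round legs of 56 mm diameter, each leg's bounding box inset 57 mm from the nearest pair of top edges, running from z = 0 to the bottom of the top.

B is a bed frame 1963 mm long (x) by 1235 mm wide (y). Four 84×84 mm corner posts, 519 mm tall, at the corners of the footprint. Four rails of 30 mm thickness and 138 mm height run between adjacent posts with their undersides at z = 270 mm, their outer faces flush with the outside of the frame (the two x-running rails run between the posts' inner faces; the two y-running rails run between the posts' inner faces). 10 slats, each 68 mm wide (x) and 23 mm thick, lie across the top of the two x-running rails, running the full 1235 mm width of the frame in y; the slats are evenly spaced along x between the inner faces of the end posts with equal gaps (rounded down to the nearest mm) at the −x end and between each pair — any rounding remainder accumulates at the +x end.

C is a picture frame with a 525×535 mm rectangular opening (x by z) and a uniform 29 mm border on every side. Frame depth is 37 mm along y. It is built from two vertical stiles running the full outside height and two horizontal rails spanning the gap between the stiles.

The bed frame is on the floor beside the table on its −x side. The picture frame is on top of the table, centred.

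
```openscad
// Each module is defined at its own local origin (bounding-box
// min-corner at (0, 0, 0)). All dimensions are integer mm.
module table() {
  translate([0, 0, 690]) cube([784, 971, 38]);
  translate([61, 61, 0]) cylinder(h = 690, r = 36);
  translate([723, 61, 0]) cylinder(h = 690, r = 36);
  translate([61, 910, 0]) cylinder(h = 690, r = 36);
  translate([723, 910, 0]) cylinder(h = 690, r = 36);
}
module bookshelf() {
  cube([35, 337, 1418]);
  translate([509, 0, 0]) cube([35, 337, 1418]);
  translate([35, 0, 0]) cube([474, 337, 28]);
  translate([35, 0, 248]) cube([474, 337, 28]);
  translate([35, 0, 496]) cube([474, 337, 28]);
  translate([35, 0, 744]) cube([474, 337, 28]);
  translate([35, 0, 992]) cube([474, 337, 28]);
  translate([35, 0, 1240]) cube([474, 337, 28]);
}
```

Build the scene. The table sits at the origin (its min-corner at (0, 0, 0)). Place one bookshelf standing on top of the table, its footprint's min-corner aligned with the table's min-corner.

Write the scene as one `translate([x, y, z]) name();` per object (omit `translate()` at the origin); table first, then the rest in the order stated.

table();
translate([0, 0, 728]) bookshelf();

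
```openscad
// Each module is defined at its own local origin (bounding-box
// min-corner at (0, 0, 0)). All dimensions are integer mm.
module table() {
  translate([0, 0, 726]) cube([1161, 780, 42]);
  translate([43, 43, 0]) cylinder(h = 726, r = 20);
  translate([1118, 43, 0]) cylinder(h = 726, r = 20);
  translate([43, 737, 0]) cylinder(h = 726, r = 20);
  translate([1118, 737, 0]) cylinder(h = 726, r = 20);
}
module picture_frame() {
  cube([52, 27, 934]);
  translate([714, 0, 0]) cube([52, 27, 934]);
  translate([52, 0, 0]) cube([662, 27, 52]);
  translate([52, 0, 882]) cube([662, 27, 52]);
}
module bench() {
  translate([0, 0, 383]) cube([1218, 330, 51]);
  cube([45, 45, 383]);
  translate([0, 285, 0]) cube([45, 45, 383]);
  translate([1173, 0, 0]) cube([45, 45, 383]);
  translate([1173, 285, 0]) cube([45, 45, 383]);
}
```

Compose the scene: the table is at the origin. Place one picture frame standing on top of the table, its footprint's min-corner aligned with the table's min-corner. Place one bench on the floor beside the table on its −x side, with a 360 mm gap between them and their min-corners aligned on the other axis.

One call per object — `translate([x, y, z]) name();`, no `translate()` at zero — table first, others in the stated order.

table();
translate([0, 0, 768]) picture_frame();
translate([-1578, 0, 0]) bench();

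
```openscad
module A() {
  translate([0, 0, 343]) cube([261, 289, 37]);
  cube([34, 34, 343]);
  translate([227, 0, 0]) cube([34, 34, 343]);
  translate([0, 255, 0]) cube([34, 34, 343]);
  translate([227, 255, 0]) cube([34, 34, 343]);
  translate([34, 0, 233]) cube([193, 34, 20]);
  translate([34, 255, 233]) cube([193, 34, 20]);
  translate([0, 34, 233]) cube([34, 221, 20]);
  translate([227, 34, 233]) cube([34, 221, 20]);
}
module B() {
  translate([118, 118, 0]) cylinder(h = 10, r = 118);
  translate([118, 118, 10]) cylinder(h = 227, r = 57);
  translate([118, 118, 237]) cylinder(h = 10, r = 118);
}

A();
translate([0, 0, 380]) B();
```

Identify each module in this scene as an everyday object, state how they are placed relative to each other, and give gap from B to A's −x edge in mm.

A is a stool. B is a spool. The spool is on top of the stool. The gap from the spool to the stool's −x edge is 0 mm.

The spool's min-x is at 0; the stool's min-x is 0; gap = 0 mm.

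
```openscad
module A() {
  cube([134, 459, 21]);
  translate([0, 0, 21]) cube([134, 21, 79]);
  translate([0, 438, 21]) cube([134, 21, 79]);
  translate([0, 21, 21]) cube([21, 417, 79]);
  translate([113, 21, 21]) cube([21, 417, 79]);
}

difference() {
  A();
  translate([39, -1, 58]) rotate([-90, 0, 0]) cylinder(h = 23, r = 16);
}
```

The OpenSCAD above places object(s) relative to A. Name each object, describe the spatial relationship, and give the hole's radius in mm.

A is an open box. The open box has a circular hole through its front wall. The hole's radius is 16 mm.

The subtracted cylinder has r = 16 mm.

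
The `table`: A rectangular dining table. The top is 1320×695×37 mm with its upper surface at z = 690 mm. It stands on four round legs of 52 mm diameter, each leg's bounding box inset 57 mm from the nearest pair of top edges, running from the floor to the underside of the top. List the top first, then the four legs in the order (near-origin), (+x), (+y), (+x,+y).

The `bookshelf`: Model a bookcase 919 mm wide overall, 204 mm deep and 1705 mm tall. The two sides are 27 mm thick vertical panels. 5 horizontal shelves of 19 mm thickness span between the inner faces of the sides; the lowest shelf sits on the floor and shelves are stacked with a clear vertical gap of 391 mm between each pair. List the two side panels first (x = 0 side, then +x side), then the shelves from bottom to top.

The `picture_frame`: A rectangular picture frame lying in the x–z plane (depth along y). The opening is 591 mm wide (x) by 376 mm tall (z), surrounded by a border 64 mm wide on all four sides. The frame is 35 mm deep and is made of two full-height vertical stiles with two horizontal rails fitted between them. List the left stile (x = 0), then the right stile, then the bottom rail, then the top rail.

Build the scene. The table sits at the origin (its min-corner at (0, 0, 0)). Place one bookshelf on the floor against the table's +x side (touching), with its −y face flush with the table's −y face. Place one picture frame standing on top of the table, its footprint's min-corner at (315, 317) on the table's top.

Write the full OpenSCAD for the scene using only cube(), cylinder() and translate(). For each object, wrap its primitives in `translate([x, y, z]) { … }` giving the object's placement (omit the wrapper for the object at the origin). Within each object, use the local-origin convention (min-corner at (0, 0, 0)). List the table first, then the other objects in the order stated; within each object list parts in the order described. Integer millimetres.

translate([0, 0, 653]) cube([1320, 695, 37]);
translate([83, 83, 0]) cylinder(h = 653, r = 26);
translate([1237, 83, 0]) cylinder(h = 653, r = 26);
translate([83, 612, 0]) cylinder(h = 653, r = 26);
translate([1237, 612, 0]) cylinder(h = 653, r = 26);
translate([1320, 0, 0]) {
  cube([27, 204, 1705]);
  translate([892, 0, 0]) cube([27, 204, 1705]);
  translate([27, 0, 0]) cube([865, 204, 19]);
  translate([27, 0, 410]) cube([865, 204, 19]);
  translate([27, 0, 820]) cube([865, 204, 19]);
  translate([27, 0, 1230]) cube([865, 204, 19]);
  translate([27, 0, 1640]) cube([865, 204, 19]);
}
translate([315, 317, 690]) {
  cube([64, 35, 504]);
  translate([655, 0, 0]) cube([64, 35, 504]);
  translate([64, 0, 0]) cube([591, 35, 64]);
  translate([64, 0, 440]) cube([591, 35, 64]);
}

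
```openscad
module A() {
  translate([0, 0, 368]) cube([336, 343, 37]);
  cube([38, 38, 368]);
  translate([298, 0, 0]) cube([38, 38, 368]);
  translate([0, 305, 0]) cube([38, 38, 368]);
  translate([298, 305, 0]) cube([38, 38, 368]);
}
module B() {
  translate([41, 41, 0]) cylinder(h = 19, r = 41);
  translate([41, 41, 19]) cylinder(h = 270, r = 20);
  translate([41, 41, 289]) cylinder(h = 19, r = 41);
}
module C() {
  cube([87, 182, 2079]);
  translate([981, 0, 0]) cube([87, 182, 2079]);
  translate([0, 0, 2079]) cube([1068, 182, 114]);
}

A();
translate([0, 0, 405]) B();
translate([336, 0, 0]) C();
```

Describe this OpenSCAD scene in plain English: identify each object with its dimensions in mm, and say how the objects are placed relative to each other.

A is a four-legged stool. The seat is 336×343 mm, 37 mm thick, top at z = 405 mm. It stands on four square legs, each 38×38 mm in cross-section, from z = 0 to the seat underside, each flush with a corner of the seat.

B is a spool: two coaxial disc flanges of radius 41 mm and thickness 19 mm, joined by a core cylinder of radius 20 mm and height 270 mm. The lower flange rests on z = 0 and the three cylinders share a vertical axis.

C is a door frame. The clear opening is 894 mm wide and 2079 mm high. Two 87 mm wide jambs, 182 mm deep, stand either side of the opening from the floor to the top of the opening. A 114 mm thick head sits across the top of both jambs, spanning the full outside width of the frame.

The spool is on top of the stool. The door frame is against the stool's +x side, with their −y faces flush.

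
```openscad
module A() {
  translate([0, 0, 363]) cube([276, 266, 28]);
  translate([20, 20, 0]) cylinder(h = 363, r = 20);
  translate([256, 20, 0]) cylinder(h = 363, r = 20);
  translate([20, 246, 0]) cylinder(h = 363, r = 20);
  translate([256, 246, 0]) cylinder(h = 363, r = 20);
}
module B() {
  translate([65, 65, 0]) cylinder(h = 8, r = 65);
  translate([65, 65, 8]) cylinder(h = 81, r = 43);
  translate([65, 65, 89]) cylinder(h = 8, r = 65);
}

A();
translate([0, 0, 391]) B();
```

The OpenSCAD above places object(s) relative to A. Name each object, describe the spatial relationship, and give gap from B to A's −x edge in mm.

The spool's min-x is at 0; the stool's min-x is 0; gap = 0 mm.

A is a stool. B is a spool. The spool is on top of the stool. The gap from the spool to the stool's −x edge is 0 mm.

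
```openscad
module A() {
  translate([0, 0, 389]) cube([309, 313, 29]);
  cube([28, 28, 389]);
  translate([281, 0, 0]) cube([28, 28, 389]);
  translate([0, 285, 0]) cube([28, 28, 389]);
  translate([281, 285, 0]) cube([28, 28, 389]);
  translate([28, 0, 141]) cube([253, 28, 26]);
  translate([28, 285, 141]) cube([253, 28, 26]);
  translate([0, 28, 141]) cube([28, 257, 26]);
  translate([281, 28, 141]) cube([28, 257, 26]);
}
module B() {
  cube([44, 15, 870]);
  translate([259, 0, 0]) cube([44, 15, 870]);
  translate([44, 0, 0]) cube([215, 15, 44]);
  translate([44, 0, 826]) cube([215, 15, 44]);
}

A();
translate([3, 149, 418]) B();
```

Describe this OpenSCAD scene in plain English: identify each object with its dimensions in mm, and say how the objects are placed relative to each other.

A is a four-legged stool. The seat is 309×313 mm, 29 mm thick, top at z = 418 mm. It stands on four square legs, each 28×28 mm in cross-section, from z = 0 to the seat underside, each flush with a corner of the seat. Four stretchers, 28 mm wide and 26 mm tall, connect adjacent legs with their undersides at z = 141 mm, each running between the inner faces of the legs it joins and aligned with the legs' outer faces on the other axis.

B is a picture frame with a 215×782 mm rectangular opening (x by z) and a uniform 44 mm border on every side. Frame depth is 15 mm along y. It is built from two vertical stiles running the full outside height and two horizontal rails spanning the gap between the stiles.

The picture frame is on top of the stool, centred.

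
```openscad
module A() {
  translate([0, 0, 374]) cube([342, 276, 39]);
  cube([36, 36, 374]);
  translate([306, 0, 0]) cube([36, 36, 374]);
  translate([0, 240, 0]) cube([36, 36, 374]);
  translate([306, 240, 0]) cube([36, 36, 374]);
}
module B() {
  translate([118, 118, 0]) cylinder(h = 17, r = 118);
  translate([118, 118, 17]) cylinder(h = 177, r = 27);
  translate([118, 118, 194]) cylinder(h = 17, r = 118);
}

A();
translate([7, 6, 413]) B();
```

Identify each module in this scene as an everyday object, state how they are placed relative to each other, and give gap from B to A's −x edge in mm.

A is a stool. B is a spool. The spool is on top of the stool. The gap from the spool to the stool's −x edge is 7 mm.

The spool's min-x is at 7; the stool's min-x is 0; gap = 7 mm.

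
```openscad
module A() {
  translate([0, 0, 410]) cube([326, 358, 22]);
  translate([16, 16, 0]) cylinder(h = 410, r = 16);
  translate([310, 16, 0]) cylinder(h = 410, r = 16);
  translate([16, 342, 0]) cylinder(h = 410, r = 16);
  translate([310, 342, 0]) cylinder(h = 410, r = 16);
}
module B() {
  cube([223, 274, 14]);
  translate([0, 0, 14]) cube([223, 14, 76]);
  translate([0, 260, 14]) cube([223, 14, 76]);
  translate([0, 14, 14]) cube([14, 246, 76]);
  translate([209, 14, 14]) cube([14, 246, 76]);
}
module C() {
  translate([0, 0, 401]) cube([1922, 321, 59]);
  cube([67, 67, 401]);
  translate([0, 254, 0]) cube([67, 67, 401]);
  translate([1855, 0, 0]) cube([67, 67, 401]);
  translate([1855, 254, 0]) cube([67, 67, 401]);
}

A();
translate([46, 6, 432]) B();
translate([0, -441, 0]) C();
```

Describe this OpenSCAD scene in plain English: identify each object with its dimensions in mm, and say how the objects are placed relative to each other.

A is a simple wooden stool: a rectangular seat 326 mm (x) by 358 mm (y), 22 mm thick, top face at z = 432 mm, on four round legs, each 32 mm in diameter. The legs rest on z = 0, each leg's axis is inset half a diameter from the nearest pair of seat edges (so the leg's bounding box is flush with the corner).

B is an open-topped rectangular box: outside dimensions 223×274×90 mm, with a uniform wall and base thickness of 14 mm. The base is a full 223×274 slab on the floor; four walls sit on top of the base. The front and back walls (the −y and +y sides) span the full width; the two side walls fit between them.

C is a long wooden bench with a 1922 mm (x) × 321 mm (y) seat, 59 mm thick, its top surface 460 mm above the floor. Four 67 mm square legs at the seat corners, flush with the edges, run from z = 0 to the seat underside.

The open box is on top of the stool. The bench is on the floor beside the stool on its −y side.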